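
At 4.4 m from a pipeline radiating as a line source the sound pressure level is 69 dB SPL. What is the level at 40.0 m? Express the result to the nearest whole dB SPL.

For a line source, L₂ = L₁ − 10·log₁₀(r₂/r₁).
L₂ = 69 − 10·log₁₀(40.0/4.4) = 69 − 9.586 = 59.41 dB SPL.

59 dB SPL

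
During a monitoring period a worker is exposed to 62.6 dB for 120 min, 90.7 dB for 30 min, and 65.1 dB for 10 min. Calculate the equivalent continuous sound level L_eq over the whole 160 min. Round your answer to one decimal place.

L_eq = 10·log₁₀[(1/T)·Σ tᵢ·10^(Lᵢ/10)] with T = 160 min.
Σ tᵢ·10^(Lᵢ/10) = 120·10^(62.6/10) + 30·10^(90.7/10) + 10·10^(65.1/10) = 3.550e+10.
L_eq = 10·log₁₀(3.550e+10/160) = 83.46 dB.

83.5 dB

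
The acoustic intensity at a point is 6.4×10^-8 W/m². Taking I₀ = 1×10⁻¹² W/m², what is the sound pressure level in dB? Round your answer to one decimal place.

I/I₀ = 6.4×10^-8/10⁻¹² = 6.4×10^4, and L = 10·log₁₀(I/I₀).
L = 10·(0.8062 + 4) = 48.06 dB.

48.1 dB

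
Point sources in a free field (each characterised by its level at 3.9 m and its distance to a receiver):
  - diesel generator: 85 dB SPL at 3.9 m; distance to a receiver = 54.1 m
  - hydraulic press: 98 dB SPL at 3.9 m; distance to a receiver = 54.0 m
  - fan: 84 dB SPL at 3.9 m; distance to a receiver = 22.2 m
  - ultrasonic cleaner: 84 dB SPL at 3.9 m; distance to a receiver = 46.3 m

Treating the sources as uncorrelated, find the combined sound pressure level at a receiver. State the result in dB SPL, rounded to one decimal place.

First find each source's level at the receiver (point-source: −20·log₁₀(r/r_ref)), then combine on an intensity basis.
diesel generator: 85 − 20·log₁₀(54.1/3.9) = 85 − 22.84 = 62.16 dB SPL.
hydraulic press: 98 − 20·log₁₀(54.0/3.9) = 98 − 22.83 = 75.17 dB SPL.
fan: 84 − 20·log₁₀(22.2/3.9) = 84 − 15.11 = 68.89 dB SPL.
ultrasonic cleaner: 84 − 20·log₁₀(46.3/3.9) = 84 − 21.49 = 62.51 dB SPL.
Σ 10^(L/10) = 4.409e+07 → L_total = 10·log₁₀(4.409e+07) = 76.44 dB SPL.

76.4 dB SPL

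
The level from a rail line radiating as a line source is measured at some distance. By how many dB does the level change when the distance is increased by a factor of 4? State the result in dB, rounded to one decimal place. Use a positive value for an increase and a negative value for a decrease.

A line source loses 3 dB per doubling of distance; generally ΔL = −10·log₁₀(r₂/r₁).
ΔL = −10·log₁₀(4) = -6.02 dB.

-6.0 dB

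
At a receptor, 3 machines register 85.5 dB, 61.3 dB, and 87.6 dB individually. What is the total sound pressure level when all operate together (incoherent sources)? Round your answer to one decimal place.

For uncorrelated sources the intensities add, so convert each level to linear form, sum, and take 10·log₁₀ of the total.
Σ 10^(L/10) = 10^(85.5/10) + 10^(61.3/10) + 10^(87.6/10) = 9.316e+08.
L_total = 10·log₁₀(9.316e+08) = 89.69 dB.

89.7 dB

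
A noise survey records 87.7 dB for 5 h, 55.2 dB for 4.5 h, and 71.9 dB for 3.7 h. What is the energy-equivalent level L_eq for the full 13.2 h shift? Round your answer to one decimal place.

The energy average is taken in the linear domain: L_eq = 10·log₁₀[(Σ tᵢ·10^(Lᵢ/10))/T], T = 13.2 h.
Σ tᵢ·10^(Lᵢ/10) = 5·10^(87.7/10) + 4.5·10^(55.2/10) + 3.7·10^(71.9/10) = 3.003e+09.
L_eq = 10·log₁₀(3.003e+09/13.2) = 83.57 dB.

83.6 dB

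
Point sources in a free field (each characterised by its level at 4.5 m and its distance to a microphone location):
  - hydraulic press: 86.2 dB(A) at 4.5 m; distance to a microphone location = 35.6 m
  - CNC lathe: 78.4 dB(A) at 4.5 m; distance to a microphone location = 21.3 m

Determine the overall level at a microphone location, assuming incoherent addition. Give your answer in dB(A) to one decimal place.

69.9 dB(A)

First find each source's level at the receiver (point-source: −20·log₁₀(r/r_ref)), then combine on an intensity basis.
hydraulic press: 86.2 − 20·log₁₀(35.6/4.5) = 86.2 − 17.96 = 68.24 dB(A).
CNC lathe: 78.4 − 20·log₁₀(21.3/4.5) = 78.4 − 13.50 = 64.90 dB(A).
Σ 10^(L/10) = 9.749e+06 → L_total = 10·log₁₀(9.749e+06) = 69.89 dB(A).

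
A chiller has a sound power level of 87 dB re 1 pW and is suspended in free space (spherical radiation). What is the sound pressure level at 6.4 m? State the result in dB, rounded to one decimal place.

L_p = L_w − 10·log₁₀(4π·r²) with r = 6.4 m.
4π·r² = 514.7 m², 10·log₁₀ of that is 27.116 dB.
L_p = 87 − 27.116 = 59.88 dB.

59.9 dB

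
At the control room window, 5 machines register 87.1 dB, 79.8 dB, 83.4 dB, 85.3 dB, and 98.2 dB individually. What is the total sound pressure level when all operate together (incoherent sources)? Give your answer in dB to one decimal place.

Incoherent sources combine by intensity addition: L_total = 10·log₁₀(Σ 10^(L_i/10)).
Σ 10^(L/10) = 10^(87.1/10) + 10^(79.8/10) + 10^(83.4/10) + 10^(85.3/10) + 10^(98.2/10) = 7.773e+09.
L_total = 10·log₁₀(7.773e+09) = 98.91 dB.

98.9 dB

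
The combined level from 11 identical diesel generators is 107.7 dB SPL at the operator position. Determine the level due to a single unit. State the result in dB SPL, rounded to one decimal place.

97.3 dB SPL

Dividing the total intensity by 11 lowers the level by 10·log₁₀ 11 = 10.414 dB: L₁ = 107.7 − 10.414.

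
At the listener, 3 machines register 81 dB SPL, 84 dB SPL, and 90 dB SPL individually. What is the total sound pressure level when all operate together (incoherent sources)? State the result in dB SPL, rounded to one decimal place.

For uncorrelated sources the intensities add, so convert each level to linear form, sum, and take 10·log₁₀ of the total.
Σ 10^(L/10) = 10^(81/10) + 10^(84/10) + 10^(90/10) = 1.377e+09.
L_total = 10·log₁₀(1.377e+09) = 91.39 dB SPL.

91.4 dB SPL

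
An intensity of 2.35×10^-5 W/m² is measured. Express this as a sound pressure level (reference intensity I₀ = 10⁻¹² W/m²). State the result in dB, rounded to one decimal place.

73.7 dB

Dividing by I₀ shifts the exponent by 12: I/I₀ = 2.35×10^7.
L = 10·(0.3711 + 7) = 73.71 dB.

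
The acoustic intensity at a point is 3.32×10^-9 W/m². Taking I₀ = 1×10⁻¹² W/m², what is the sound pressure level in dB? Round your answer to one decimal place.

35.2 dB

I/I₀ = 3.32×10^-9/10⁻¹² = 3.32×10^3, and L = 10·log₁₀(I/I₀).
L = 10·(0.5211 + 3) = 35.21 dB.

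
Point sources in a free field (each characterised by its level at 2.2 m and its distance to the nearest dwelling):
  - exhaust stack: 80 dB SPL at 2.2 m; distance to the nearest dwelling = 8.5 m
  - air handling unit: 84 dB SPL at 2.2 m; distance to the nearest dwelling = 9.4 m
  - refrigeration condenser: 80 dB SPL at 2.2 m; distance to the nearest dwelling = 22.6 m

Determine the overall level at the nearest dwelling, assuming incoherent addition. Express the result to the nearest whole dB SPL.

Propagate each source to the receiver with L = L_ref − 20·log₁₀(r/r_ref), then add intensities.
exhaust stack: 80 − 20·log₁₀(8.5/2.2) = 80 − 11.74 = 68.26 dB SPL.
air handling unit: 84 − 20·log₁₀(9.4/2.2) = 84 − 12.61 = 71.39 dB SPL.
refrigeration condenser: 80 − 20·log₁₀(22.6/2.2) = 80 − 20.23 = 59.77 dB SPL.
Σ 10^(L/10) = 2.141e+07 → L_total = 10·log₁₀(2.141e+07) = 73.31 dB SPL.

73 dB SPL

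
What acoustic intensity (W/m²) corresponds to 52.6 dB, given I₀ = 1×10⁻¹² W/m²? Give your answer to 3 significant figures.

L = 10·log₁₀(I/I₀) ⇒ I = I₀·10^(L/10) = 10⁻¹² × 10^5.26.

1.82e-07 W/m²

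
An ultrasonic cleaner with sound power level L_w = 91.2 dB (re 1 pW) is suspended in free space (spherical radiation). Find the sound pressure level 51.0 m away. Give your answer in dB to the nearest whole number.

46 dB

The power spreads over a sphere of area 4π·r², so L_p = L_w − 10·log₁₀(4π·r²).
4π·r² = 3.269e+04 m², 10·log₁₀ of that is 45.144 dB.
L_p = 91.2 − 45.144 = 46.06 dB.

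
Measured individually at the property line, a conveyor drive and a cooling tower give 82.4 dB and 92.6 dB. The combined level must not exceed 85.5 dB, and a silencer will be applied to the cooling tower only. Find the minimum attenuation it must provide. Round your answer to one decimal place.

10.0 dB

Everything except the cooling tower sums to 10^(82.4/10) = 1.738e+08 in linear terms, 82.40 dB.
To meet 85.5 dB overall, the treated cooling tower may contribute at most 10^(85.5/10) − 1.738e+08 = 1.810e+08, i.e. 82.58 dB.
Required insertion loss = 92.6 − 82.58 = 10.02 dB.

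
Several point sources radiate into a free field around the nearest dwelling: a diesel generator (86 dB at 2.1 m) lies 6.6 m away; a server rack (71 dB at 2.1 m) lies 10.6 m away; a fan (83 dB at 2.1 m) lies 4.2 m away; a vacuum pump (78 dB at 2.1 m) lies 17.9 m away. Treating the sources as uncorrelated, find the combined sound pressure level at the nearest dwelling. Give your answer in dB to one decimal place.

First find each source's level at the receiver (point-source: −20·log₁₀(r/r_ref)), then combine on an intensity basis.
diesel generator: 86 − 20·log₁₀(6.6/2.1) = 86 − 9.95 = 76.05 dB.
server rack: 71 − 20·log₁₀(10.6/2.1) = 71 − 14.06 = 56.94 dB.
fan: 83 − 20·log₁₀(4.2/2.1) = 83 − 6.02 = 76.98 dB.
vacuum pump: 78 − 20·log₁₀(17.9/2.1) = 78 − 18.61 = 59.39 dB.
Σ 10^(L/10) = 9.155e+07 → L_total = 10·log₁₀(9.155e+07) = 79.62 dB.

79.6 dB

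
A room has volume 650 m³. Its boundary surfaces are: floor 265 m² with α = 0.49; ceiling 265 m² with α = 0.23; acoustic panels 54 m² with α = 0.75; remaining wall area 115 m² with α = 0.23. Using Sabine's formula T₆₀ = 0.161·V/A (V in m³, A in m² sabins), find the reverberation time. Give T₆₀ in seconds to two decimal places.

0.41 s

Total absorption A = 265·0.49 + 265·0.23 + 54·0.75 + 115·0.23 = 257.75 m² sabins.
T₆₀ = 0.161·V/A = 0.161·650/257.75 = 0.406 s.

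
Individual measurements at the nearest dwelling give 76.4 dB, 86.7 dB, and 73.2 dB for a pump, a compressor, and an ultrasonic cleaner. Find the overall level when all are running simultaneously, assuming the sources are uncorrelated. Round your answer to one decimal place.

Incoherent sources combine by intensity addition: L_total = 10·log₁₀(Σ 10^(L_i/10)).
Σ 10^(L/10) = 10^(76.4/10) + 10^(86.7/10) + 10^(73.2/10) = 5.323e+08.
L_total = 10·log₁₀(5.323e+08) = 87.26 dB.

87.3 dB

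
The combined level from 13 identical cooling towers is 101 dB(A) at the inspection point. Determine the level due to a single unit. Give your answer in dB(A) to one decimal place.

89.9 dB(A)

Dividing the total intensity by 13 lowers the level by 10·log₁₀ 13 = 11.139 dB: L₁ = 101 − 11.139.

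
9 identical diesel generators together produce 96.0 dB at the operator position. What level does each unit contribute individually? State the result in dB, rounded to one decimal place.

Dividing the total intensity by 9 lowers the level by 10·log₁₀ 9 = 9.542 dB: L₁ = 96.0 − 9.542.

86.5 dB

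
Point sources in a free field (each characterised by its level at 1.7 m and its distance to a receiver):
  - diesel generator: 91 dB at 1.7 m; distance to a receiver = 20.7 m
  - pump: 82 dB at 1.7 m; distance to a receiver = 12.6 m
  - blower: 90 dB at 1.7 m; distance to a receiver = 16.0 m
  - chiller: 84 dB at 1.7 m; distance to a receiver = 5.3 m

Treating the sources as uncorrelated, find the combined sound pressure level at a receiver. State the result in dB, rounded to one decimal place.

76.9 dB

Propagate each source to the receiver with L = L_ref − 20·log₁₀(r/r_ref), then add intensities.
diesel generator: 91 − 20·log₁₀(20.7/1.7) = 91 − 21.71 = 69.29 dB.
pump: 82 − 20·log₁₀(12.6/1.7) = 82 − 17.40 = 64.60 dB.
blower: 90 − 20·log₁₀(16.0/1.7) = 90 − 19.47 = 70.53 dB.
chiller: 84 − 20·log₁₀(5.3/1.7) = 84 − 9.88 = 74.12 dB.
Σ 10^(L/10) = 4.851e+07 → L_total = 10·log₁₀(4.851e+07) = 76.86 dB.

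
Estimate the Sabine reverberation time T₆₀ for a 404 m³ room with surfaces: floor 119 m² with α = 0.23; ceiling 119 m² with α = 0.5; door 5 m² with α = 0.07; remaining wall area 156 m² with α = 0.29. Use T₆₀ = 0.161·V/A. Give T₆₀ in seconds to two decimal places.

0.49 s

Total absorption A = 119·0.23 + 119·0.5 + 5·0.07 + 156·0.29 = 132.46 m² sabins.
T₆₀ = 0.161 × 404 / 132.46 = 0.491 s.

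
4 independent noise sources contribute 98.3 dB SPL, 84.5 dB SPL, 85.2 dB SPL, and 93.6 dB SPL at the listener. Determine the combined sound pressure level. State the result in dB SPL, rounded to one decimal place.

Incoherent sources combine by intensity addition: L_total = 10·log₁₀(Σ 10^(L_i/10)).
Σ 10^(L/10) = 10^(98.3/10) + 10^(84.5/10) + 10^(85.2/10) + 10^(93.6/10) = 9.665e+09.
L_total = 10·log₁₀(9.665e+09) = 99.85 dB SPL.

99.9 dB SPL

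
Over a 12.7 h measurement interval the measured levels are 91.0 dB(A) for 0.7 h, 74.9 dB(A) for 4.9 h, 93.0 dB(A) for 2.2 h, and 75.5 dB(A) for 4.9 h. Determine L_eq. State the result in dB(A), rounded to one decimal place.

The energy average is taken in the linear domain: L_eq = 10·log₁₀[(Σ tᵢ·10^(Lᵢ/10))/T], T = 12.7 h.
Σ tᵢ·10^(Lᵢ/10) = 0.7·10^(91.0/10) + 4.9·10^(74.9/10) + 2.2·10^(93.0/10) + 4.9·10^(75.5/10) = 5.596e+09.
L_eq = 10·log₁₀(5.596e+09/12.7) = 86.44 dB(A).

86.4 dB(A)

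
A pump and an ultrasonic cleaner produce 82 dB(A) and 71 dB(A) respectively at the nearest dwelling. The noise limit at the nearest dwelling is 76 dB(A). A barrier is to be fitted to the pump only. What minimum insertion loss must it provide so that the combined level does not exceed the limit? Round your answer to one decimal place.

Everything except the pump sums to 10^(71/10) = 1.259e+07 in linear terms, 71.00 dB(A).
To meet 76 dB(A) overall, the treated pump may contribute at most 10^(76/10) − 1.259e+07 = 2.722e+07, i.e. 74.35 dB(A).
So the pump must be reduced from 82 to 74.35 dB(A): IL = 7.65 dB.

7.7 dB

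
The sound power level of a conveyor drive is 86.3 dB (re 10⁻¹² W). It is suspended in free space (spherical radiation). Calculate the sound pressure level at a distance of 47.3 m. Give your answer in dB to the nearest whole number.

Free-field spherical radiation: L_p = L_w − 10·log₁₀(4π·r²), r = 47.3 m.
4π·r² = 2.811e+04 m², 10·log₁₀ of that is 44.489 dB.
L_p = 86.3 − 44.489 = 41.81 dB.

42 dB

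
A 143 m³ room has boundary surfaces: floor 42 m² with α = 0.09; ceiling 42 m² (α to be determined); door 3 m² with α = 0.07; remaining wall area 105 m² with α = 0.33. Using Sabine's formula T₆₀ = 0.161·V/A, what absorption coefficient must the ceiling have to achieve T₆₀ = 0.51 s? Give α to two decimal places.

0.15

From T₆₀ = 0.161·V/A, the target T₆₀ = 0.51 s needs A = 0.161·143/0.51 = 45.14 m².
Absorption from the other surfaces = 42·0.09 + 3·0.07 + 105·0.33 = 38.64 m², so the ceiling must supply 6.50 m² over 42 m².
α = 6.50/42 = 0.155.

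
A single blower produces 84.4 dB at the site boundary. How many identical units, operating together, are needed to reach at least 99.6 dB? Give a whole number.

N identical sources give L₁ + 10·log₁₀ N, so require 10·log₁₀ N ≥ 99.6 − 84.4 = 15.2 dB.
N ≥ 10^(15.2/10) = 33.113, so N = 34.

34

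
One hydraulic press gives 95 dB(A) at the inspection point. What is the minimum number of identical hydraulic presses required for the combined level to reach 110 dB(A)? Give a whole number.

32

The shortfall is 110 − 95 = 15.0 dB, and N units add 10·log₁₀ N, so need 10·log₁₀ N ≥ 15.0.
N ≥ 10^(15.0/10) = 31.623, so N = 32.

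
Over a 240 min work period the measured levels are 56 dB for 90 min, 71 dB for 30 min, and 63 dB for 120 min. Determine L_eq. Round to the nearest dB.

The energy average is taken in the linear domain: L_eq = 10·log₁₀[(Σ tᵢ·10^(Lᵢ/10))/T], T = 240 min.
Σ tᵢ·10^(Lᵢ/10) = 90·10^(56/10) + 30·10^(71/10) + 120·10^(63/10) = 6.529e+08.
L_eq = 10·log₁₀(6.529e+08/240) = 64.35 dB.

64 dB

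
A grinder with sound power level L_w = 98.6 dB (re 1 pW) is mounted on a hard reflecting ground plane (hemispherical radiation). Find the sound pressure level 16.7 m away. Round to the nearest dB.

66 dB

The power spreads over a hemisphere of area 2π·r², so L_p = L_w − 10·log₁₀(2π·r²).
2π·r² = 1752 m², 10·log₁₀ of that is 32.436 dB.
L_p = 98.6 − 32.436 = 66.16 dB.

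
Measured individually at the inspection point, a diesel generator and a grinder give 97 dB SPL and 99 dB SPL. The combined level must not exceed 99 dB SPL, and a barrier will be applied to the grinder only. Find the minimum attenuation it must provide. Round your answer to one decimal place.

The untreated sources together contribute 10^(97/10) = 5.012e+09, i.e. 97.00 dB SPL.
The limit corresponds to 10^(99/10) = 7.943e+09; subtracting the fixed part leaves 2.931e+09 for the grinder, i.e. 94.67 dB SPL.
Required insertion loss = 99 − 94.67 = 4.33 dB.

4.3 dB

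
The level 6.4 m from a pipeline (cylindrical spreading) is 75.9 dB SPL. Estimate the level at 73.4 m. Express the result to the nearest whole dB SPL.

For a line source, L₂ = L₁ − 10·log₁₀(r₂/r₁).
L₂ = 75.9 − 10·log₁₀(73.4/6.4) = 75.9 − 10.595 = 65.30 dB SPL.

65 dB SPL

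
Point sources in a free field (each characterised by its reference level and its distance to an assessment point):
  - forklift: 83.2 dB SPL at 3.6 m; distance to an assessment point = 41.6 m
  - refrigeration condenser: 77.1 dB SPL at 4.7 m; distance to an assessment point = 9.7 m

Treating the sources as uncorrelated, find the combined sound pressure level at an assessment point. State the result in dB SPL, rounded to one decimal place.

Propagate each source to the receiver with L = L_ref − 20·log₁₀(r/r_ref), then add intensities.
forklift: 83.2 − 20·log₁₀(41.6/3.6) = 83.2 − 21.26 = 61.94 dB SPL.
refrigeration condenser: 77.1 − 20·log₁₀(9.7/4.7) = 77.1 − 6.29 = 70.81 dB SPL.
Σ 10^(L/10) = 1.361e+07 → L_total = 10·log₁₀(1.361e+07) = 71.34 dB SPL.

71.3 dB SPL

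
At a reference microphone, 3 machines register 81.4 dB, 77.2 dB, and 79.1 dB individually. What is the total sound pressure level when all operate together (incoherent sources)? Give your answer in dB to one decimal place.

84.3 dB

Incoherent sources combine by intensity addition: L_total = 10·log₁₀(Σ 10^(L_i/10)).
Σ 10^(L/10) = 10^(81.4/10) + 10^(77.2/10) + 10^(79.1/10) = 2.718e+08.
L_total = 10·log₁₀(2.718e+08) = 84.34 dB.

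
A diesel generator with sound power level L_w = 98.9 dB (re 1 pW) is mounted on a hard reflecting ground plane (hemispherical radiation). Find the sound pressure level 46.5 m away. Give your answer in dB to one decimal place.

57.6 dB

The power spreads over a hemisphere of area 2π·r², so L_p = L_w − 10·log₁₀(2π·r²).
2π·r² = 1.359e+04 m², 10·log₁₀ of that is 41.331 dB.
L_p = 98.9 − 41.331 = 57.57 dB.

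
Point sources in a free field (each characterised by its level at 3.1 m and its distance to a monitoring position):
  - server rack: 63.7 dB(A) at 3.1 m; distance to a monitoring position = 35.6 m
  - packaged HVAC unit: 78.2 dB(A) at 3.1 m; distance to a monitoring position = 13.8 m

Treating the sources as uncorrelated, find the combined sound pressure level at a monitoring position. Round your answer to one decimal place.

Propagate each source to the receiver with L = L_ref − 20·log₁₀(r/r_ref), then add intensities.
server rack: 63.7 − 20·log₁₀(35.6/3.1) = 63.7 − 21.20 = 42.50 dB(A).
packaged HVAC unit: 78.2 − 20·log₁₀(13.8/3.1) = 78.2 − 12.97 = 65.23 dB(A).
Σ 10^(L/10) = 3.352e+06 → L_total = 10·log₁₀(3.352e+06) = 65.25 dB(A).

65.3 dB(A)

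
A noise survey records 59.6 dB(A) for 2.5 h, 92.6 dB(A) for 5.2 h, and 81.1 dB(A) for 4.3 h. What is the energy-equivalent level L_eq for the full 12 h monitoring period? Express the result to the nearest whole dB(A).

89 dB(A)

L_eq = 10·log₁₀[(1/T)·Σ tᵢ·10^(Lᵢ/10)] with T = 12 h.
Σ tᵢ·10^(Lᵢ/10) = 2.5·10^(59.6/10) + 5.2·10^(92.6/10) + 4.3·10^(81.1/10) = 1.002e+10.
L_eq = 10·log₁₀(1.002e+10/12) = 89.22 dB(A).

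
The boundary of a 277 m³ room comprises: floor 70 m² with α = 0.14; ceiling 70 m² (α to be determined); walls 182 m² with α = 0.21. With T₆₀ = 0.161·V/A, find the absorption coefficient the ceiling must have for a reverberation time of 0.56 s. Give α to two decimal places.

0.45

A = 0.161·V/T₆₀ = 0.161·277/0.56 = 79.64 m² sabins.
Absorption from the other surfaces = 70·0.14 + 182·0.21 = 48.02 m², so the ceiling must supply 31.62 m² over 70 m².
α = 31.62/70 = 0.452.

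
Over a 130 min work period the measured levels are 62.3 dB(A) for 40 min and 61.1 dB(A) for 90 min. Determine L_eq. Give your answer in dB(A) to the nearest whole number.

62 dB(A)

L_eq = 10·log₁₀[(1/T)·Σ tᵢ·10^(Lᵢ/10)] with T = 130 min.
Σ tᵢ·10^(Lᵢ/10) = 40·10^(62.3/10) + 90·10^(61.1/10) = 1.839e+08.
L_eq = 10·log₁₀(1.839e+08/130) = 61.51 dB(A).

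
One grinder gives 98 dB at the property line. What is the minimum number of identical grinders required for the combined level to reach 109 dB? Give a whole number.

Need L₁ + 10·log₁₀ N ≥ 109, i.e. log₁₀ N ≥ 1.10.
N ≥ 10^(11.0/10) = 12.589, so N = 13.

13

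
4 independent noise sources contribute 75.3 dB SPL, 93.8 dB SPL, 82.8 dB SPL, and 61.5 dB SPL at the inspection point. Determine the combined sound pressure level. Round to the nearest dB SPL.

Incoherent sources combine by intensity addition: L_total = 10·log₁₀(Σ 10^(L_i/10)).
Σ 10^(L/10) = 10^(75.3/10) + 10^(93.8/10) + 10^(82.8/10) + 10^(61.5/10) = 2.625e+09.
L_total = 10·log₁₀(2.625e+09) = 94.19 dB SPL.

94 dB SPL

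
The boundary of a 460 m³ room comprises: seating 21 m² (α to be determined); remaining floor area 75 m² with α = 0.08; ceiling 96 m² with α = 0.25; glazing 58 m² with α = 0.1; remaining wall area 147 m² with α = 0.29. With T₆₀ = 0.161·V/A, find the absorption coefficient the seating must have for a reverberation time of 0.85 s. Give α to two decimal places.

0.41

Required total absorption A = 0.161·460/0.85 = 87.13 m².
Absorption from the other surfaces = 75·0.08 + 96·0.25 + 58·0.1 + 147·0.29 = 78.43 m², so the seating must supply 8.70 m² over 21 m².
α = 8.70/21 = 0.414.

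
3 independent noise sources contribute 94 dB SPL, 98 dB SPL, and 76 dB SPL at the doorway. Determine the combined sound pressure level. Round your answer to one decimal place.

For uncorrelated sources the intensities add, so convert each level to linear form, sum, and take 10·log₁₀ of the total.
Σ 10^(L/10) = 10^(94/10) + 10^(98/10) + 10^(76/10) = 8.861e+09.
L_total = 10·log₁₀(8.861e+09) = 99.47 dB SPL.

99.5 dB SPL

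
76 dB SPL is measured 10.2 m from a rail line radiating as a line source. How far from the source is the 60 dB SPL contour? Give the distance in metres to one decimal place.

Line-source spreading drops the level by 10·log₁₀(r₂/r₁); inverting, r₂/r₁ = 10^(ΔL/10).
r₂ = 10.2·10^((76−60)/10) = 10.2·10^(16.0/10) = 406.07 m.

406.1 m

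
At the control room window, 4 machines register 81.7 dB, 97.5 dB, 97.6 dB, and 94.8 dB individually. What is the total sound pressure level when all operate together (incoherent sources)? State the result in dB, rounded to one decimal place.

For uncorrelated sources the intensities add, so convert each level to linear form, sum, and take 10·log₁₀ of the total.
Σ 10^(L/10) = 10^(81.7/10) + 10^(97.5/10) + 10^(97.6/10) + 10^(94.8/10) = 1.455e+10.
L_total = 10·log₁₀(1.455e+10) = 101.63 dB.

101.6 dB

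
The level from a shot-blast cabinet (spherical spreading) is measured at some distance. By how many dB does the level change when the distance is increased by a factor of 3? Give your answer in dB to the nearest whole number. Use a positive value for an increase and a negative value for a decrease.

-10 dB

A point source loses 6 dB per doubling of distance; generally ΔL = −20·log₁₀(r₂/r₁).
ΔL = −20·log₁₀(3) = -9.54 dB.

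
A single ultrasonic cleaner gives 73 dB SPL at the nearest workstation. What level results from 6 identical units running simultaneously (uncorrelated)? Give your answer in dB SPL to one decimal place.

N identical incoherent sources raise the level by 10·log₁₀ N.
L_total = 73 + 10·log₁₀(6) = 73 + 7.782 = 80.78 dB SPL.

80.8 dB SPL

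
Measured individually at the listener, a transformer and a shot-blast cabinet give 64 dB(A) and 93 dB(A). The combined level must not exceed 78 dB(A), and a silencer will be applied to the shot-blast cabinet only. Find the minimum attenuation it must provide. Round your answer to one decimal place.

15.2 dB

Fixed contribution from the other source: Σ 10^(L/10) = 10^(64/10) = 2.512e+06 (64.00 dB(A)).
The limit corresponds to 10^(78/10) = 6.310e+07; subtracting the fixed part leaves 6.058e+07 for the shot-blast cabinet, i.e. 77.82 dB(A).
Required insertion loss = 93 − 77.82 = 15.18 dB.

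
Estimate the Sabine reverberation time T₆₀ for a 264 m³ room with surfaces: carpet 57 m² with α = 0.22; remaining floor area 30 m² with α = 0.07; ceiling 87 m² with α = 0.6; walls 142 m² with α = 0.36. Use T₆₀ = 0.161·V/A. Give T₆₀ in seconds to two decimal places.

Total absorption A = 57·0.22 + 30·0.07 + 87·0.6 + 142·0.36 = 117.96 m² sabins.
T₆₀ = 0.161·V/A = 0.161·264/117.96 = 0.360 s.

0.36 s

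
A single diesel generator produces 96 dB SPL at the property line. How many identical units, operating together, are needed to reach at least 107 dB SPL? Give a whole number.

The shortfall is 107 − 96 = 11.0 dB, and N units add 10·log₁₀ N, so need 10·log₁₀ N ≥ 11.0.
N ≥ 10^(11.0/10) = 12.589, so N = 13.

13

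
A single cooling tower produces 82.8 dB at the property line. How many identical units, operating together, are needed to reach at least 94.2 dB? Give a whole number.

Need L₁ + 10·log₁₀ N ≥ 94.2, i.e. log₁₀ N ≥ 1.14.
N ≥ 10^(11.4/10) = 13.804, so N = 14.

14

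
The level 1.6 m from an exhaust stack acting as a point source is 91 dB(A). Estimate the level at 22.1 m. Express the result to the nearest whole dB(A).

68 dB(A)

For a point source, L₂ = L₁ − 20·log₁₀(r₂/r₁).
L₂ = 91 − 20·log₁₀(22.1/1.6) = 91 − 22.805 = 68.19 dB(A).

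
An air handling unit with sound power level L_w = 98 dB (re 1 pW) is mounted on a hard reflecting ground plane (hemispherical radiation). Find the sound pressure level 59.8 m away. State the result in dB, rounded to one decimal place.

L_p = L_w − 10·log₁₀(2π·r²) with r = 59.8 m.
2π·r² = 2.247e+04 m², 10·log₁₀ of that is 43.516 dB.
L_p = 98 − 43.516 = 54.48 dB.

54.5 dB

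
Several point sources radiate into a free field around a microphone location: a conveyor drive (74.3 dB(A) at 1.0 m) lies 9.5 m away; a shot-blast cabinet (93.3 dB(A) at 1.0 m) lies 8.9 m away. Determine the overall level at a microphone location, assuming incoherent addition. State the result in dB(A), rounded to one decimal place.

Propagate each source to the receiver with L = L_ref − 20·log₁₀(r/r_ref), then add intensities.
conveyor drive: 74.3 − 20·log₁₀(9.5/1.0) = 74.3 − 19.55 = 54.75 dB(A).
shot-blast cabinet: 93.3 − 20·log₁₀(8.9/1.0) = 93.3 − 18.99 = 74.31 dB(A).
Σ 10^(L/10) = 2.729e+07 → L_total = 10·log₁₀(2.729e+07) = 74.36 dB(A).

74.4 dB(A)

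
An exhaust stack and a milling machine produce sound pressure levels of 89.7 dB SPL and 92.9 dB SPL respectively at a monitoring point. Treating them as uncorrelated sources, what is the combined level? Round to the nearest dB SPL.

95 dB SPL

For uncorrelated sources the intensities add, so convert each level to linear form, sum, and take 10·log₁₀ of the total.
Σ 10^(L/10) = 10^(89.7/10) + 10^(92.9/10) = 2.883e+09.
L_total = 10·log₁₀(2.883e+09) = 94.60 dB SPL.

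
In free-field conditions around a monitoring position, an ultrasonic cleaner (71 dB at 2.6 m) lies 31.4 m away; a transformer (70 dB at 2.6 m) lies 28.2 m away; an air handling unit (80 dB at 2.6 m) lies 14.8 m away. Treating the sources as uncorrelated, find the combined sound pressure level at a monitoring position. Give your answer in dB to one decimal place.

65.1 dB

Apply inverse-square spreading to bring every level to the receiver, then sum 10^(L/10).
ultrasonic cleaner: 71 − 20·log₁₀(31.4/2.6) = 71 − 21.64 = 49.36 dB.
transformer: 70 − 20·log₁₀(28.2/2.6) = 70 − 20.71 = 49.29 dB.
air handling unit: 80 − 20·log₁₀(14.8/2.6) = 80 − 15.11 = 64.89 dB.
Σ 10^(L/10) = 3.258e+06 → L_total = 10·log₁₀(3.258e+06) = 65.13 dB.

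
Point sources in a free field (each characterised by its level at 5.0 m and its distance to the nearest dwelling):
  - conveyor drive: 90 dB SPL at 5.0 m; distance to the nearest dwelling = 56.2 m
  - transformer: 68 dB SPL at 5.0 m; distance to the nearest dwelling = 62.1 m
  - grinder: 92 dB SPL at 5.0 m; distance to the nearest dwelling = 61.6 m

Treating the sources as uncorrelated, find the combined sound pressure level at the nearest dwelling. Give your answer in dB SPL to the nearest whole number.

Propagate each source to the receiver with L = L_ref − 20·log₁₀(r/r_ref), then add intensities.
conveyor drive: 90 − 20·log₁₀(56.2/5.0) = 90 − 21.02 = 68.98 dB SPL.
transformer: 68 − 20·log₁₀(62.1/5.0) = 68 − 21.88 = 46.12 dB SPL.
grinder: 92 − 20·log₁₀(61.6/5.0) = 92 − 21.81 = 70.19 dB SPL.
Σ 10^(L/10) = 1.840e+07 → L_total = 10·log₁₀(1.840e+07) = 72.65 dB SPL.

73 dB SPL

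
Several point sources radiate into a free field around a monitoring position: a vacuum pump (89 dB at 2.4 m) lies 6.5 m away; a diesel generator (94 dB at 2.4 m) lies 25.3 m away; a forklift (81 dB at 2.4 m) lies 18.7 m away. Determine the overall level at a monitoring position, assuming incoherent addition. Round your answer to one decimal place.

Apply inverse-square spreading to bring every level to the receiver, then sum 10^(L/10).
vacuum pump: 89 − 20·log₁₀(6.5/2.4) = 89 − 8.65 = 80.35 dB.
diesel generator: 94 − 20·log₁₀(25.3/2.4) = 94 − 20.46 = 73.54 dB.
forklift: 81 − 20·log₁₀(18.7/2.4) = 81 − 17.83 = 63.17 dB.
Σ 10^(L/10) = 1.330e+08 → L_total = 10·log₁₀(1.330e+08) = 81.24 dB.

81.2 dB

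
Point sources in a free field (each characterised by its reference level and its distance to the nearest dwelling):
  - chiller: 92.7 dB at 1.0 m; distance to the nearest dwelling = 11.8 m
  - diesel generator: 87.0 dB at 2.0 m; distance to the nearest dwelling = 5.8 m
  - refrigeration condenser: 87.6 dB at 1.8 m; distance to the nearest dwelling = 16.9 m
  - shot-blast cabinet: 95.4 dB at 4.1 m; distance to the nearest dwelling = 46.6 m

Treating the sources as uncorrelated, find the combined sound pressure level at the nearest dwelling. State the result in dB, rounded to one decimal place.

80.3 dB

Propagate each source to the receiver with L = L_ref − 20·log₁₀(r/r_ref), then add intensities.
chiller: 92.7 − 20·log₁₀(11.8/1.0) = 92.7 − 21.44 = 71.26 dB.
diesel generator: 87.0 − 20·log₁₀(5.8/2.0) = 87.0 − 9.25 = 77.75 dB.
refrigeration condenser: 87.6 − 20·log₁₀(16.9/1.8) = 87.6 − 19.45 = 68.15 dB.
shot-blast cabinet: 95.4 − 20·log₁₀(46.6/4.1) = 95.4 − 21.11 = 74.29 dB.
Σ 10^(L/10) = 1.063e+08 → L_total = 10·log₁₀(1.063e+08) = 80.27 dB.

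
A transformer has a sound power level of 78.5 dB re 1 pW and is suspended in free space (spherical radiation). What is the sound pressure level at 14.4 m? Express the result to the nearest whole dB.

L_p = L_w − 10·log₁₀(4π·r²) with r = 14.4 m.
4π·r² = 2606 m², 10·log₁₀ of that is 34.159 dB.
L_p = 78.5 − 34.159 = 44.34 dB.

44 dB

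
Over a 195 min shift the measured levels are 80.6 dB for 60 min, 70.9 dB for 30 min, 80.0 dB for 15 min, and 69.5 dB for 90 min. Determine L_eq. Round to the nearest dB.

77 dB

L_eq = 10·log₁₀[(1/T)·Σ tᵢ·10^(Lᵢ/10)] with T = 195 min.
Σ tᵢ·10^(Lᵢ/10) = 60·10^(80.6/10) + 30·10^(70.9/10) + 15·10^(80.0/10) + 90·10^(69.5/10) = 9.560e+09.
L_eq = 10·log₁₀(9.560e+09/195) = 76.90 dB.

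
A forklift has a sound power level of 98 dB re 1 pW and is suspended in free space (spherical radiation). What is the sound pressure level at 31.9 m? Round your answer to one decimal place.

56.9 dB

L_p = L_w − 10·log₁₀(4π·r²) with r = 31.9 m.
4π·r² = 1.279e+04 m², 10·log₁₀ of that is 41.068 dB.
L_p = 98 − 41.068 = 56.93 dB.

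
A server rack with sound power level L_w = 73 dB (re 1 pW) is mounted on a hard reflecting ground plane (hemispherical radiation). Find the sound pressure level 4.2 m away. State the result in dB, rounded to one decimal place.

52.6 dB

L_p = L_w − 10·log₁₀(2π·r²) with r = 4.2 m.
2π·r² = 110.8 m², 10·log₁₀ of that is 20.447 dB.
L_p = 73 − 20.447 = 52.55 dB.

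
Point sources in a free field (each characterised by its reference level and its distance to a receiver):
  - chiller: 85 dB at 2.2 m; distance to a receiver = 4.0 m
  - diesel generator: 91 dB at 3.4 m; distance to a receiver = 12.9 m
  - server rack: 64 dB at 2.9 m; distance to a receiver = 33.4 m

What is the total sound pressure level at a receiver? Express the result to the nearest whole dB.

Propagate each source to the receiver with L = L_ref − 20·log₁₀(r/r_ref), then add intensities.
chiller: 85 − 20·log₁₀(4.0/2.2) = 85 − 5.19 = 79.81 dB.
diesel generator: 91 − 20·log₁₀(12.9/3.4) = 91 − 11.58 = 79.42 dB.
server rack: 64 − 20·log₁₀(33.4/2.9) = 64 − 21.23 = 42.77 dB.
Σ 10^(L/10) = 1.831e+08 → L_total = 10·log₁₀(1.831e+08) = 82.63 dB.

83 dB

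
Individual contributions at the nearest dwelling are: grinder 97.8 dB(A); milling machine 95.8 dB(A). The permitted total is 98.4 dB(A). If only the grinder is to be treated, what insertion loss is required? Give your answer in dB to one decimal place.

2.9 dB

Fixed contribution from the other source: Σ 10^(L/10) = 10^(95.8/10) = 3.802e+09 (95.80 dB(A)).
To meet 98.4 dB(A) overall, the treated grinder may contribute at most 10^(98.4/10) − 3.802e+09 = 3.116e+09, i.e. 94.94 dB(A).
So the grinder must be reduced from 97.8 to 94.94 dB(A): IL = 2.86 dB.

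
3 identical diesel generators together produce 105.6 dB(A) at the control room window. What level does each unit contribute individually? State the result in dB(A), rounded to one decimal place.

For N identical incoherent sources L_total = L₁ + 10·log₁₀ N, so L₁ = 105.6 − 10·log₁₀(3) = 105.6 − 4.771.

100.8 dB(A)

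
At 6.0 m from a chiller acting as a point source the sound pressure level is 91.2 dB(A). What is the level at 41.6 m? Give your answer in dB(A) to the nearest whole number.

74 dB(A)

Spherical spreading from a point source gives a 20·log₁₀(r₂/r₁) drop.
L₂ = 91.2 − 20·log₁₀(41.6/6.0) = 91.2 − 16.819 = 74.38 dB(A).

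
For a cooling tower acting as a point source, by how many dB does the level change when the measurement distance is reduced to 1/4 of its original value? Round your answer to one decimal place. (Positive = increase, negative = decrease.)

Point-source spreading: ΔL = −20·log₁₀(r₂/r₁).
ΔL = −20·log₁₀(0.25) = +12.04 dB.

+12.0 dB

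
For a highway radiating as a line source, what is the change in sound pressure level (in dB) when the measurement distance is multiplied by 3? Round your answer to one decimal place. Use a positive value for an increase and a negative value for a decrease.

-4.8 dB

A line source loses 3 dB per doubling of distance; generally ΔL = −10·log₁₀(r₂/r₁).
ΔL = −10·log₁₀(3) = -4.77 dB.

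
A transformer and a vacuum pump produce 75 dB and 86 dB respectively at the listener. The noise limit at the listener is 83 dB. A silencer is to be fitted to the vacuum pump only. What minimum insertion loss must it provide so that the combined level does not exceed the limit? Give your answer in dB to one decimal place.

3.7 dB

Fixed contribution from the other source: Σ 10^(L/10) = 10^(75/10) = 3.162e+07 (75.00 dB).
To meet 83 dB overall, the treated vacuum pump may contribute at most 10^(83/10) − 3.162e+07 = 1.679e+08, i.e. 82.25 dB.
Required insertion loss = 86 − 82.25 = 3.75 dB.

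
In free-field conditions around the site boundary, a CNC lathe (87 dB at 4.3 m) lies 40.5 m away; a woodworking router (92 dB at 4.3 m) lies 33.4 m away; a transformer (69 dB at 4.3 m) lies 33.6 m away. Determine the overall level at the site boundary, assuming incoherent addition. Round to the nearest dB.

75 dB

Propagate each source to the receiver with L = L_ref − 20·log₁₀(r/r_ref), then add intensities.
CNC lathe: 87 − 20·log₁₀(40.5/4.3) = 87 − 19.48 = 67.52 dB.
woodworking router: 92 − 20·log₁₀(33.4/4.3) = 92 − 17.81 = 74.19 dB.
transformer: 69 − 20·log₁₀(33.6/4.3) = 69 − 17.86 = 51.14 dB.
Σ 10^(L/10) = 3.205e+07 → L_total = 10·log₁₀(3.205e+07) = 75.06 dB.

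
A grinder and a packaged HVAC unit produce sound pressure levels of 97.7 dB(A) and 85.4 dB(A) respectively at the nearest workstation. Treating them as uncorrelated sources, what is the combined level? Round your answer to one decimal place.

For uncorrelated sources the intensities add, so convert each level to linear form, sum, and take 10·log₁₀ of the total.
Σ 10^(L/10) = 10^(97.7/10) + 10^(85.4/10) = 6.235e+09.
L_total = 10·log₁₀(6.235e+09) = 97.95 dB(A).

97.9 dB(A)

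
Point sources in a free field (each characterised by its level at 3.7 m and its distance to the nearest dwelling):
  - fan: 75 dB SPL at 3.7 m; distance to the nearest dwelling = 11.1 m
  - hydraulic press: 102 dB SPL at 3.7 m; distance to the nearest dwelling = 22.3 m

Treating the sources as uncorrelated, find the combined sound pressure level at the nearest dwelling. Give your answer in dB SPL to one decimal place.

86.4 dB SPL

Apply inverse-square spreading to bring every level to the receiver, then sum 10^(L/10).
fan: 75 − 20·log₁₀(11.1/3.7) = 75 − 9.54 = 65.46 dB SPL.
hydraulic press: 102 − 20·log₁₀(22.3/3.7) = 102 − 15.60 = 86.40 dB SPL.
Σ 10^(L/10) = 4.398e+08 → L_total = 10·log₁₀(4.398e+08) = 86.43 dB SPL.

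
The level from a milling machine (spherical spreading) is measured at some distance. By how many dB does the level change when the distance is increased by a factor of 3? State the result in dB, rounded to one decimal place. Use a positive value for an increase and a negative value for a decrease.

-9.5 dB

A point source loses 6 dB per doubling of distance; generally ΔL = −20·log₁₀(r₂/r₁).
ΔL = −20·log₁₀(3) = -9.54 dB.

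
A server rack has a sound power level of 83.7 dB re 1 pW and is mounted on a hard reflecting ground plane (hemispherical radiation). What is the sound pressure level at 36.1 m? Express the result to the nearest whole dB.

The power spreads over a hemisphere of area 2π·r², so L_p = L_w − 10·log₁₀(2π·r²).
2π·r² = 8188 m², 10·log₁₀ of that is 39.132 dB.
L_p = 83.7 − 39.132 = 44.57 dB.

45 dB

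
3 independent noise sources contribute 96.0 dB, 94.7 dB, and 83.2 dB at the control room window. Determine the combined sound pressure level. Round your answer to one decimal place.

98.5 dB

For uncorrelated sources the intensities add, so convert each level to linear form, sum, and take 10·log₁₀ of the total.
Σ 10^(L/10) = 10^(96.0/10) + 10^(94.7/10) + 10^(83.2/10) = 7.141e+09.
L_total = 10·log₁₀(7.141e+09) = 98.54 dB.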